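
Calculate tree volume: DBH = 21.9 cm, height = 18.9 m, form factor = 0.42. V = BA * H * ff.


(D/200)^2 = (21.9/200)^2 = 0.1095^2 = 0.01199025
BA = 3.141593 * 0.01199025 = 0.0376685 m^2
V = 0.0376685 * 18.9 * 0.42 = 0.299013 ≈ 0.299 m^3

0.299 m^3


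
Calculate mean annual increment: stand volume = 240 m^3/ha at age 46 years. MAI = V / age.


MAI = 240 / 46 = 5.2174 ≈ 5.22 m^3/ha/yr

5.22 m^3/ha/yr


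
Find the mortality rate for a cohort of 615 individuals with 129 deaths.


Mortality rate = 129 / 615 = 0.209756 ≈ 0.2098

0.2098


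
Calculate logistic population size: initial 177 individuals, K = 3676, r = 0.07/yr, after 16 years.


(K - N0)/N0 = (3676 - 177)/177 = 3499/177 = 19.7684
r*t = 0.07 * 16 = 1.12; exp(-1.12) = 0.326280
19.7684 * 0.326280 = 6.45003
1 + 6.45003 = 7.45003
N = 3676 / 7.45003 = 493.421 ≈ 493

493


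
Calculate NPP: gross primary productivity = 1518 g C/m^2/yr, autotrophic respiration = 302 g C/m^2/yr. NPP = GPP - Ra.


NPP = GPP - Ra = 1518 - 302 = 1216 g C/m^2/yr

1216 g C/m^2/yr


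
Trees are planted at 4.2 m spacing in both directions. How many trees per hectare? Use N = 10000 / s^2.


N = 10000 / 4.2^2 = 10000 / 17.64 = 566.893 ≈ 567 trees/ha

567 trees/ha


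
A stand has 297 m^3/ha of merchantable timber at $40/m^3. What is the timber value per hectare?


Value = 297 * 40 = $11880/ha

$11880/ha


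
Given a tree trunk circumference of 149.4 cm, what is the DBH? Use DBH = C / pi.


DBH = C / pi = 149.4 / 3.141593 = 47.5555 ≈ 47.56 cm

47.56 cm


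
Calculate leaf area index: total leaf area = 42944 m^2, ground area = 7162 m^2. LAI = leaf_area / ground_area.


LAI = 42944 / 7162 = 5.9961 ≈ 6.00

6.00


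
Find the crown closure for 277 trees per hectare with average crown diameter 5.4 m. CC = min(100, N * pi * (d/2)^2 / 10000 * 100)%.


(d/2)^2 = (5.4/2)^2 = 2.7^2 = 7.29
Crown area = 3.141593 * 7.29 = 22.9022 m^2
N * area / 10000 * 100 = 277 * 22.9022 / 10000 * 100 = 63.4391
CC = min(100, 63.4391) = 63.4391 ≈ 63.4%

63.4%


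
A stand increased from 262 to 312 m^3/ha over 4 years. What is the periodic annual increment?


PAI = (V2 - V1) / period = (312 - 262) / 4 = 50 / 4 = 12.50 m^3/ha/yr

12.50 m^3/ha/yr


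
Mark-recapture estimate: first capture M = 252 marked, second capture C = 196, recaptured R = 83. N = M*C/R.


N = M * C / R = 252 * 196 / 83 = 49392 / 83 = 595.08 ≈ 595

595 individuals


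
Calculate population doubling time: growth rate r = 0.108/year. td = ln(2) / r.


td = ln(2) / 0.108 = 0.693147 / 0.108 = 6.41803 ≈ 6.4 years

6.4 years


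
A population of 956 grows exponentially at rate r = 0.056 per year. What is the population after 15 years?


r*t = 0.056 * 15 = 0.84
exp(0.84) = 2.31637
N = 956 * 2.31637 = 2214.45 ≈ 2214

2214


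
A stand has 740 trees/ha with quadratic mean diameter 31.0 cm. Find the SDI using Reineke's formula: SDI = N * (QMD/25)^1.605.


QMD/25 = 31.0/25 = 1.24
(1.24)^1.605 = exp(1.605 * ln(1.24)) = exp(1.605 * 0.215111) = exp(0.345253) = 1.41235
SDI = 740 * 1.41235 = 1045.14 ≈ 1045

1045


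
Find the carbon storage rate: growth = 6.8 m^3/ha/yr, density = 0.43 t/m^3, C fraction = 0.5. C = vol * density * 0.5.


C = 6.8 * 0.43 * 0.5 = 1.462 ≈ 1.46 t C/ha/yr

1.46 t C/ha/yr


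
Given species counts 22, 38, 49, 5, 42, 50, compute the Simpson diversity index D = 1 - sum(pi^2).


Total N = 22 + 38 + 49 + 5 + 42 + 50 = 206
Per-species terms:
  p = 22/206 = 0.106796; p^2 = 0.106796^2 = 0.011405
  p = 38/206 = 0.184466; p^2 = 0.184466^2 = 0.034028
  p = 49/206 = 0.237864; p^2 = 0.237864^2 = 0.056579
  p = 5/206 = 0.024272; p^2 = 0.024272^2 = 0.000589
  p = 42/206 = 0.203883; p^2 = 0.203883^2 = 0.041568
  p = 50/206 = 0.242718; p^2 = 0.242718^2 = 0.058912
sum(p^2) = 0.011405 + 0.034028 + 0.056579 + 0.000589 + 0.041568 + 0.058912 = 0.203081
D = 1 - 0.203081 = 0.796919 ≈ 0.7969

0.7969


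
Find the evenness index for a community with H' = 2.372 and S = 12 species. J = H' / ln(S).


ln(12) = 2.48491
J = H' / ln(S) = 2.372 / 2.48491 = 0.954562 ≈ 0.9546

0.9546


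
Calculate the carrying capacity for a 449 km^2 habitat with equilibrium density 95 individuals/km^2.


K = 95 * 449 = 42655 individuals

42655 individuals


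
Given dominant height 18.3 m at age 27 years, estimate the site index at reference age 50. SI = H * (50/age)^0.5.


50/27 = 1.85185
(1.85185)^0.5 = 1.36083
SI = 18.3 * 1.36083 = 24.9032 ≈ 24.9 m

24.9 m


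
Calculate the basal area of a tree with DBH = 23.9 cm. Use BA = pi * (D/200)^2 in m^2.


D/200 = 23.9/200 = 0.1195 m
(D/200)^2 = 0.1195^2 = 0.01428025
BA = 3.141593 * 0.01428025 = 0.0448627 ≈ 0.0449 m^2

0.0449 m^2


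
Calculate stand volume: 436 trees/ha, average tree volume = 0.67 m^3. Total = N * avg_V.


V_stand = 436 * 0.67 = 292.12 ≈ 292.1 m^3/ha

292.1 m^3/ha


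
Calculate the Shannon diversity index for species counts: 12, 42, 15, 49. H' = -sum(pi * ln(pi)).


Total N = 12 + 42 + 15 + 49 = 118
Per-species terms:
  p = 12/118 = 0.101695; ln(p) = -2.285777; p*ln(p) = 0.101695 * (-2.285777) = -0.232452
  p = 42/118 = 0.355932; ln(p) = -1.033016; p*ln(p) = 0.355932 * (-1.033016) = -0.367683
  p = 15/118 = 0.127119; ln(p) = -2.062632; p*ln(p) = 0.127119 * (-2.062632) = -0.262200
  p = 49/118 = 0.415254; ln(p) = -0.878865; p*ln(p) = 0.415254 * (-0.878865) = -0.364952
sum(p*ln(p)) = (-0.232452) + (-0.367683) + (-0.262200) + (-0.364952) = -1.227287
H' = -(-1.227287) = 1.227287 ≈ 1.2273

1.2273


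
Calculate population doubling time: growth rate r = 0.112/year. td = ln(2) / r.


td = ln(2) / 0.112 = 0.693147 / 0.112 = 6.18881 ≈ 6.2 years

6.2 years


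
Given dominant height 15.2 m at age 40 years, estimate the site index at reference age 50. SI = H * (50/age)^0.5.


50/40 = 1.25000
(1.25000)^0.5 = 1.11803
SI = 15.2 * 1.11803 = 16.9941 ≈ 17.0 m

17.0 m


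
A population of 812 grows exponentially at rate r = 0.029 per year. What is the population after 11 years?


r*t = 0.029 * 11 = 0.319
exp(0.319) = 1.37575
N = 812 * 1.37575 = 1117.11 ≈ 1117

1117


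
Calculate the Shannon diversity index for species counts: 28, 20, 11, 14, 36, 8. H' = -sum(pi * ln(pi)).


Total N = 28 + 20 + 11 + 14 + 36 + 8 = 117
Per-species terms:
  p = 28/117 = 0.239316; ln(p) = -1.429970; p*ln(p) = 0.239316 * (-1.429970) = -0.342215
  p = 20/117 = 0.170940; ln(p) = -1.766443; p*ln(p) = 0.170940 * (-1.766443) = -0.301956
  p = 11/117 = 0.094017; ln(p) = -2.364280; p*ln(p) = 0.094017 * (-2.364280) = -0.222283
  p = 14/117 = 0.119658; ln(p) = -2.123118; p*ln(p) = 0.119658 * (-2.123118) = -0.254048
  p = 36/117 = 0.307692; ln(p) = -1.178656; p*ln(p) = 0.307692 * (-1.178656) = -0.362663
  p = 8/117 = 0.068376; ln(p) = -2.682733; p*ln(p) = 0.068376 * (-2.682733) = -0.183435
sum(p*ln(p)) = (-0.342215) + (-0.301956) + (-0.222283) + (-0.254048) + (-0.362663) + (-0.183435) = -1.666600
H' = -(-1.666600) = 1.666600 ≈ 1.6666

1.6666


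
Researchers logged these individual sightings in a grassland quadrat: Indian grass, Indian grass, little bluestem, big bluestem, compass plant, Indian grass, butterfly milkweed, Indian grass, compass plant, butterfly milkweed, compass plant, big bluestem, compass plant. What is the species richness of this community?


Total individuals logged = 13
Distinct species (count of individuals): Indian grass (4), little bluestem (1), big bluestem (2), compass plant (4), butterfly milkweed (2)
Species richness = number of distinct species = 5

5


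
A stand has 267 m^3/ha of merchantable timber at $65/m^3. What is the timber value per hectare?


Value = 267 * 65 = $17355/ha

$17355/ha


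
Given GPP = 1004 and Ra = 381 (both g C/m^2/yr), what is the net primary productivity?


NPP = GPP - Ra = 1004 - 381 = 623 g C/m^2/yr

623 g C/m^2/yr


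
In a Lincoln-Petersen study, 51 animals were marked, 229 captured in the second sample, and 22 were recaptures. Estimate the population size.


N = M * C / R = 51 * 229 / 22 = 11679 / 22 = 530.86 ≈ 531

531 individuals


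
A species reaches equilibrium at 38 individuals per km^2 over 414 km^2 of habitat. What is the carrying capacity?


K = 38 * 414 = 15732 individuals

15732 individuals


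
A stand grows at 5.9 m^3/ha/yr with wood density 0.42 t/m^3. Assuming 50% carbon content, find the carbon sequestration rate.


C = 5.9 * 0.42 * 0.5 = 1.239 ≈ 1.24 t C/ha/yr

1.24 t C/ha/yr


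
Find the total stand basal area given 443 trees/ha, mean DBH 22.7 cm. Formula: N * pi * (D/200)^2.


(D/200)^2 = (22.7/200)^2 = 0.1135^2 = 0.01288225
Individual BA = 3.141593 * 0.01288225 = 0.0404708 m^2
Stand BA = 443 * 0.0404708 = 17.9286 ≈ 17.93 m^2/ha

17.93 m^2/ha


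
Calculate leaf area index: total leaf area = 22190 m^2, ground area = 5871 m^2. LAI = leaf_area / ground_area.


LAI = 22190 / 5871 = 3.7796 ≈ 3.78

3.78


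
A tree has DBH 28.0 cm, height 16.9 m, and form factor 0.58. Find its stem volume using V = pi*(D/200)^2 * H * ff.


(D/200)^2 = (28.0/200)^2 = 0.14^2 = 0.0196
BA = 3.141593 * 0.0196 = 0.0615752 m^2
V = 0.0615752 * 16.9 * 0.58 = 0.603560 ≈ 0.604 m^3

0.604 m^3


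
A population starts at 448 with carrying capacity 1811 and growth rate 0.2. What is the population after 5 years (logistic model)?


(K - N0)/N0 = (1811 - 448)/448 = 1363/448 = 3.04241
r*t = 0.2 * 5 = 1; exp(-1) = 0.367879
3.04241 * 0.367879 = 1.11924
1 + 1.11924 = 2.11924
N = 1811 / 2.11924 = 854.552 ≈ 855

855


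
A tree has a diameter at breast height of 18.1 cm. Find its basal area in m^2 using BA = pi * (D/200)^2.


D/200 = 18.1/200 = 0.0905 m
(D/200)^2 = 0.0905^2 = 0.00819025
BA = 3.141593 * 0.00819025 = 0.0257304 ≈ 0.0257 m^2

0.0257 m^2


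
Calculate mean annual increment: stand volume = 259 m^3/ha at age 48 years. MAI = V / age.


MAI = 259 / 48 = 5.3958 ≈ 5.40 m^3/ha/yr

5.40 m^3/ha/yr


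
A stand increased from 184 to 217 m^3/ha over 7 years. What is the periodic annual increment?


PAI = (V2 - V1) / period = (217 - 184) / 7 = 33 / 7 = 4.7143 ≈ 4.71 m^3/ha/yr

4.71 m^3/ha/yr


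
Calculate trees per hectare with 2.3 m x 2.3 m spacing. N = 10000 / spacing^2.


N = 10000 / 2.3^2 = 10000 / 5.29 = 1890.36 ≈ 1890 trees/ha

1890 trees/ha


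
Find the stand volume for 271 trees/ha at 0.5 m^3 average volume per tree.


V_stand = 271 * 0.5 = 135.5 m^3/ha

135.5 m^3/ha


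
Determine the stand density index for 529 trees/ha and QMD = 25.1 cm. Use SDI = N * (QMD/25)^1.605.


QMD/25 = 25.1/25 = 1.004
(1.004)^1.605 = exp(1.605 * ln(1.004)) = exp(1.605 * 0.00399202) = exp(0.00640719) = 1.00643
SDI = 529 * 1.00643 = 532.401 ≈ 532

532


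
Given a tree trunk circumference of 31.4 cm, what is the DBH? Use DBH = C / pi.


DBH = C / pi = 31.4 / 3.141593 = 9.99493 ≈ 9.99 cm

9.99 cm


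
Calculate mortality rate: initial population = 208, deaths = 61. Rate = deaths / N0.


Mortality rate = 61 / 208 = 0.293269 ≈ 0.2933

0.2933


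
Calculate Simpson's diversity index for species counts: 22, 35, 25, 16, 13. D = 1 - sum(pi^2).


Total N = 22 + 35 + 25 + 16 + 13 = 111
Per-species terms:
  p = 22/111 = 0.198198; p^2 = 0.198198^2 = 0.039282
  p = 35/111 = 0.315315; p^2 = 0.315315^2 = 0.099424
  p = 25/111 = 0.225225; p^2 = 0.225225^2 = 0.050726
  p = 16/111 = 0.144144; p^2 = 0.144144^2 = 0.020777
  p = 13/111 = 0.117117; p^2 = 0.117117^2 = 0.013716
sum(p^2) = 0.039282 + 0.099424 + 0.050726 + 0.020777 + 0.013716 = 0.223925
D = 1 - 0.223925 = 0.776075 ≈ 0.7761

0.7761


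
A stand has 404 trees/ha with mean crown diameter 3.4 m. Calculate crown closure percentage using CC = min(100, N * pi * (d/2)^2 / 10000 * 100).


(d/2)^2 = (3.4/2)^2 = 1.7^2 = 2.89
Crown area = 3.141593 * 2.89 = 9.07920 m^2
N * area / 10000 * 100 = 404 * 9.07920 / 10000 * 100 = 36.6800
CC = min(100, 36.6800) = 36.6800 ≈ 36.7%

36.7%


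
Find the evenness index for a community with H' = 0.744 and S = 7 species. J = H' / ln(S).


ln(7) = 1.94591
J = H' / ln(S) = 0.744 / 1.94591 = 0.382340 ≈ 0.3823

0.3823


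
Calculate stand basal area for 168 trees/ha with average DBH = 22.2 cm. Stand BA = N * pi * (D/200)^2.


(D/200)^2 = (22.2/200)^2 = 0.111^2 = 0.012321
Individual BA = 3.141593 * 0.012321 = 0.0387076 m^2
Stand BA = 168 * 0.0387076 = 6.50288 ≈ 6.50 m^2/ha

6.50 m^2/ha


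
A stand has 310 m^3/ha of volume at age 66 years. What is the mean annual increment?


MAI = 310 / 66 = 4.6970 ≈ 4.70 m^3/ha/yr

4.70 m^3/ha/yr


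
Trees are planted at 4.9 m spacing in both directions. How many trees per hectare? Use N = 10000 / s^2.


N = 10000 / 4.9^2 = 10000 / 24.01 = 416.493 ≈ 416 trees/ha

416 trees/ha


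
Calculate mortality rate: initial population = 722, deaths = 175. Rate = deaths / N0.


Mortality rate = 175 / 722 = 0.242382 ≈ 0.2424

0.2424


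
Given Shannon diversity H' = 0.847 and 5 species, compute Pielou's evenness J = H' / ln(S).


ln(5) = 1.60944
J = H' / ln(S) = 0.847 / 1.60944 = 0.526270 ≈ 0.5263

0.5263


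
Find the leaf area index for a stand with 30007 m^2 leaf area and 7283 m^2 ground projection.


LAI = 30007 / 7283 = 4.1201 ≈ 4.12

4.12


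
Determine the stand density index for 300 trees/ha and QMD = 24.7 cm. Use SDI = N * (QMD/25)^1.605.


QMD/25 = 24.7/25 = 0.988
(0.988)^1.605 = exp(1.605 * ln(0.988)) = exp(1.605 * (-0.0120726)) = exp(-0.0193765) = 0.980810
SDI = 300 * 0.980810 = 294.243 ≈ 294

294


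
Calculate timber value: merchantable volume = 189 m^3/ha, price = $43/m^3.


Value = 189 * 43 = $8127/ha

$8127/ha


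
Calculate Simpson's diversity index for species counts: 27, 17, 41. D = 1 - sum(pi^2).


Total N = 27 + 17 + 41 = 85
Per-species terms:
  p = 27/85 = 0.317647; p^2 = 0.317647^2 = 0.100900
  p = 17/85 = 0.200000; p^2 = 0.200000^2 = 0.040000
  p = 41/85 = 0.482353; p^2 = 0.482353^2 = 0.232664
sum(p^2) = 0.100900 + 0.040000 + 0.232664 = 0.373564
D = 1 - 0.373564 = 0.626436 ≈ 0.6264

0.6264


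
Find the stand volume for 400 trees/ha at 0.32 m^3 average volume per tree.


V_stand = 400 * 0.32 = 128.0 m^3/ha

128.0 m^3/ha


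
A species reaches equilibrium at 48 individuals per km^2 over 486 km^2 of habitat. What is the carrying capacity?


K = 48 * 486 = 23328 individuals

23328 individuals


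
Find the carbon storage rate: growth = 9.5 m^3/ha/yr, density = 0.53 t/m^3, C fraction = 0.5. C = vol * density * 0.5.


C = 9.5 * 0.53 * 0.5 = 2.5175 ≈ 2.52 t C/ha/yr

2.52 t C/ha/yr


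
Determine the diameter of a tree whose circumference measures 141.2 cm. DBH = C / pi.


DBH = C / pi = 141.2 / 3.141593 = 44.9454 ≈ 44.95 cm

44.95 cm


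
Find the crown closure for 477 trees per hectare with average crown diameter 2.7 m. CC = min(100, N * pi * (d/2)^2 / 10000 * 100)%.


(d/2)^2 = (2.7/2)^2 = 1.35^2 = 1.8225
Crown area = 3.141593 * 1.8225 = 5.72555 m^2
N * area / 10000 * 100 = 477 * 5.72555 / 10000 * 100 = 27.3109
CC = min(100, 27.3109) = 27.3109 ≈ 27.3%

27.3%


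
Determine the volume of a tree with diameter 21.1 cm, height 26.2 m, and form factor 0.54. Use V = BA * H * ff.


(D/200)^2 = (21.1/200)^2 = 0.1055^2 = 0.01113025
BA = 3.141593 * 0.01113025 = 0.0349667 m^2
V = 0.0349667 * 26.2 * 0.54 = 0.494709 ≈ 0.495 m^3

0.495 m^3


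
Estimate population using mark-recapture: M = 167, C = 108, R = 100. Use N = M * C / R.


N = M * C / R = 167 * 108 / 100 = 18036 / 100 = 180.36 ≈ 180

180 individuals


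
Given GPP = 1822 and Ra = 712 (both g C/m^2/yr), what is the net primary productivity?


NPP = GPP - Ra = 1822 - 712 = 1110 g C/m^2/yr

1110 g C/m^2/yr


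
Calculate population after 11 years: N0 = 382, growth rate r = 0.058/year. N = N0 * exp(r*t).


r*t = 0.058 * 11 = 0.638
exp(0.638) = 1.89269
N = 382 * 1.89269 = 723.008 ≈ 723

723


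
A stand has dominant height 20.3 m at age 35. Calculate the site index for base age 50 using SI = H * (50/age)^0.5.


50/35 = 1.42857
(1.42857)^0.5 = 1.19523
SI = 20.3 * 1.19523 = 24.2632 ≈ 24.3 m

24.3 m


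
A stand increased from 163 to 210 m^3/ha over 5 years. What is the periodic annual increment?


PAI = (V2 - V1) / period = (210 - 163) / 5 = 47 / 5 = 9.40 m^3/ha/yr

9.40 m^3/ha/yr


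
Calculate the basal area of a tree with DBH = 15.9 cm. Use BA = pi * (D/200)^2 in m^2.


D/200 = 15.9/200 = 0.0795 m
(D/200)^2 = 0.0795^2 = 0.00632025
BA = 3.141593 * 0.00632025 = 0.0198557 ≈ 0.0199 m^2

0.0199 m^2


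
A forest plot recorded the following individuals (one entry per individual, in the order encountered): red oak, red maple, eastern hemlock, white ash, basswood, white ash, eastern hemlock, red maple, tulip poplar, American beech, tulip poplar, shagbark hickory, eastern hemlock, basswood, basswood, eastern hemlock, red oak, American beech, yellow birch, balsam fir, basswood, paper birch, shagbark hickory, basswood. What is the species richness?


Total individuals logged = 24
Distinct species (count of individuals): red oak (2), red maple (2), eastern hemlock (4), white ash (2), basswood (5), tulip poplar (2), American beech (2), shagbark hickory (2), yellow birch (1), balsam fir (1), paper birch (1)
Species richness = number of distinct species = 11

11


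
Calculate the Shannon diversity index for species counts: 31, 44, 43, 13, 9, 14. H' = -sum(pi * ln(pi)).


Total N = 31 + 44 + 43 + 13 + 9 + 14 = 154
Per-species terms:
  p = 31/154 = 0.201299; ln(p) = -1.602964; p*ln(p) = 0.201299 * (-1.602964) = -0.322675
  p = 44/154 = 0.285714; ln(p) = -1.252764; p*ln(p) = 0.285714 * (-1.252764) = -0.357932
  p = 43/154 = 0.279221; ln(p) = -1.275752; p*ln(p) = 0.279221 * (-1.275752) = -0.356217
  p = 13/154 = 0.084416; ln(p) = -2.471998; p*ln(p) = 0.084416 * (-2.471998) = -0.208676
  p = 9/154 = 0.058442; ln(p) = -2.839720; p*ln(p) = 0.058442 * (-2.839720) = -0.165959
  p = 14/154 = 0.090909; ln(p) = -2.397896; p*ln(p) = 0.090909 * (-2.397896) = -0.217990
sum(p*ln(p)) = (-0.322675) + (-0.357932) + (-0.356217) + (-0.208676) + (-0.165959) + (-0.217990) = -1.629449
H' = -(-1.629449) = 1.629449 ≈ 1.6294

1.6294


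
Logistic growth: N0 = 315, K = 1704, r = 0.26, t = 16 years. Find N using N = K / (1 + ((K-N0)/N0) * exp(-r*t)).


(K - N0)/N0 = (1704 - 315)/315 = 1389/315 = 4.40952
r*t = 0.26 * 16 = 4.16; exp(-4.16) = 0.0156076
4.40952 * 0.0156076 = 0.0688220
1 + 0.0688220 = 1.06882
N = 1704 / 1.06882 = 1594.28 ≈ 1594

1594


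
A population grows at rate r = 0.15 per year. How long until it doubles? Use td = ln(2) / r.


td = ln(2) / 0.15 = 0.693147 / 0.15 = 4.62098 ≈ 4.6 years

4.6 years


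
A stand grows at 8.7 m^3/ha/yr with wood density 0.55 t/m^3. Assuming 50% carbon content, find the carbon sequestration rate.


C = 8.7 * 0.55 * 0.5 = 2.3925 ≈ 2.39 t C/ha/yr

2.39 t C/ha/yr


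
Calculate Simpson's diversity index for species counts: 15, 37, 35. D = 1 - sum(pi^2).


Total N = 15 + 37 + 35 = 87
Per-species terms:
  p = 15/87 = 0.172414; p^2 = 0.172414^2 = 0.029727
  p = 37/87 = 0.425287; p^2 = 0.425287^2 = 0.180869
  p = 35/87 = 0.402299; p^2 = 0.402299^2 = 0.161844
sum(p^2) = 0.029727 + 0.180869 + 0.161844 = 0.372440
D = 1 - 0.372440 = 0.627560 ≈ 0.6276

0.6276


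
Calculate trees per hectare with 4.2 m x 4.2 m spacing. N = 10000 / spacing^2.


N = 10000 / 4.2^2 = 10000 / 17.64 = 566.893 ≈ 567 trees/ha

567 trees/ha


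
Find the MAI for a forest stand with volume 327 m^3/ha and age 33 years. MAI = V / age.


MAI = 327 / 33 = 9.9091 ≈ 9.91 m^3/ha/yr

9.91 m^3/ha/yr


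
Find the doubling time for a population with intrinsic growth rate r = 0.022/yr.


td = ln(2) / 0.022 = 0.693147 / 0.022 = 31.5067 ≈ 31.5 years

31.5 years


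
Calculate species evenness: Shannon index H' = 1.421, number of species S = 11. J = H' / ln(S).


ln(11) = 2.39790
J = H' / ln(S) = 1.421 / 2.39790 = 0.592602 ≈ 0.5926

0.5926


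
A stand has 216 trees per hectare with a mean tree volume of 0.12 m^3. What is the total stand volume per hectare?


V_stand = 216 * 0.12 = 25.92 ≈ 25.9 m^3/ha

25.9 m^3/ha


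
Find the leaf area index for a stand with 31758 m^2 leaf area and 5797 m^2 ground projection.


LAI = 31758 / 5797 = 5.4784 ≈ 5.48

5.48


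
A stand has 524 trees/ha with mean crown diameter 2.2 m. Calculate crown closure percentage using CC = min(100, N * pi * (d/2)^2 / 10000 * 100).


(d/2)^2 = (2.2/2)^2 = 1.1^2 = 1.21
Crown area = 3.141593 * 1.21 = 3.80133 m^2
N * area / 10000 * 100 = 524 * 3.80133 / 10000 * 100 = 19.9190
CC = min(100, 19.9190) = 19.9190 ≈ 19.9%

19.9%


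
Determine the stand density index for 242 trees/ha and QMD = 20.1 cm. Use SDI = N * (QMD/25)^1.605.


QMD/25 = 20.1/25 = 0.804
(0.804)^1.605 = exp(1.605 * ln(0.804)) = exp(1.605 * (-0.218156)) = exp(-0.350140) = 0.704589
SDI = 242 * 0.704589 = 170.511 ≈ 171

171


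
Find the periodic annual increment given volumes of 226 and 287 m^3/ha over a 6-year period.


PAI = (V2 - V1) / period = (287 - 226) / 6 = 61 / 6 = 10.1667 ≈ 10.17 m^3/ha/yr

10.17 m^3/ha/yr


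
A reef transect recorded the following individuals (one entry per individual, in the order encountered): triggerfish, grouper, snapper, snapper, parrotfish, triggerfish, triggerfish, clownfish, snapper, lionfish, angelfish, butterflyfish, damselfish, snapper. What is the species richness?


Total individuals logged = 14
Distinct species (count of individuals): triggerfish (3), grouper (1), snapper (4), parrotfish (1), clownfish (1), lionfish (1), angelfish (1), butterflyfish (1), damselfish (1)
Species richness = number of distinct species = 9

9


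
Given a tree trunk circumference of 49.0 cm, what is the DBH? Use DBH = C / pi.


DBH = C / pi = 49.0 / 3.141593 = 15.5972 ≈ 15.60 cm

15.60 cm


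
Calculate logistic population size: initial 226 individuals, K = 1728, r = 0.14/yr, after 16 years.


(K - N0)/N0 = (1728 - 226)/226 = 1502/226 = 6.64602
r*t = 0.14 * 16 = 2.24; exp(-2.24) = 0.106459
6.64602 * 0.106459 = 0.707529
1 + 0.707529 = 1.70753
N = 1728 / 1.70753 = 1011.99 ≈ 1012

1012


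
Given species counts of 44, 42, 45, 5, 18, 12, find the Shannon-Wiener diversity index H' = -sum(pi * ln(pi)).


Total N = 44 + 42 + 45 + 5 + 18 + 12 = 166
Per-species terms:
  p = 44/166 = 0.265060; ln(p) = -1.327799; p*ln(p) = 0.265060 * (-1.327799) = -0.351946
  p = 42/166 = 0.253012; ln(p) = -1.374318; p*ln(p) = 0.253012 * (-1.374318) = -0.347719
  p = 45/166 = 0.271084; ln(p) = -1.305327; p*ln(p) = 0.271084 * (-1.305327) = -0.353853
  p = 5/166 = 0.030120; ln(p) = -3.502566; p*ln(p) = 0.030120 * (-3.502566) = -0.105497
  p = 18/166 = 0.108434; ln(p) = -2.221614; p*ln(p) = 0.108434 * (-2.221614) = -0.240898
  p = 12/166 = 0.072289; ln(p) = -2.627083; p*ln(p) = 0.072289 * (-2.627083) = -0.189909
sum(p*ln(p)) = (-0.351946) + (-0.347719) + (-0.353853) + (-0.105497) + (-0.240898) + (-0.189909) = -1.589822
H' = -(-1.589822) = 1.589822 ≈ 1.5898

1.5898


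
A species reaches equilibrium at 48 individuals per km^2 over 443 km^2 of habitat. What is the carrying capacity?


K = 48 * 443 = 21264 individuals

21264 individuals


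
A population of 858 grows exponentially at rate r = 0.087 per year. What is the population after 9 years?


r*t = 0.087 * 9 = 0.783
exp(0.783) = 2.18803
N = 858 * 2.18803 = 1877.33 ≈ 1877

1877


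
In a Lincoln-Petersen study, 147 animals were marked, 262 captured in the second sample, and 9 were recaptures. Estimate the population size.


N = M * C / R = 147 * 262 / 9 = 38514 / 9 = 4279.33 ≈ 4279

4279 individuals


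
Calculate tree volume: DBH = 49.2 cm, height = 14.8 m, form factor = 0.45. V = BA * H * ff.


(D/200)^2 = (49.2/200)^2 = 0.246^2 = 0.060516
BA = 3.141593 * 0.060516 = 0.190117 m^2
V = 0.190117 * 14.8 * 0.45 = 1.26618 ≈ 1.266 m^3

1.266 m^3


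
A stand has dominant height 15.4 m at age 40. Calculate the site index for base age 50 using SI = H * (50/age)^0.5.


50/40 = 1.25000
(1.25000)^0.5 = 1.11803
SI = 15.4 * 1.11803 = 17.2177 ≈ 17.2 m

17.2 m


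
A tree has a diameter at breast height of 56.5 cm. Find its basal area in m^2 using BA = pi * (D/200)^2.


D/200 = 56.5/200 = 0.2825 m
(D/200)^2 = 0.2825^2 = 0.07980625
BA = 3.141593 * 0.07980625 = 0.250719 ≈ 0.2507 m^2

0.2507 m^2


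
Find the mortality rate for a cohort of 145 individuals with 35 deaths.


Mortality rate = 35 / 145 = 0.241379 ≈ 0.2414

0.2414


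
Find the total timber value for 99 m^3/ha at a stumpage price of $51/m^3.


Value = 99 * 51 = $5049/ha

$5049/ha


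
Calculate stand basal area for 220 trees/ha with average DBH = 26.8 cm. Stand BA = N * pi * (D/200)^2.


(D/200)^2 = (26.8/200)^2 = 0.134^2 = 0.017956
Individual BA = 3.141593 * 0.017956 = 0.0564104 m^2
Stand BA = 220 * 0.0564104 = 12.4103 ≈ 12.41 m^2/ha

12.41 m^2/ha


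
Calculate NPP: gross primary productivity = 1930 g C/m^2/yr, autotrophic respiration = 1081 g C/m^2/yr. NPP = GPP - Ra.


NPP = GPP - Ra = 1930 - 1081 = 849 g C/m^2/yr

849 g C/m^2/yr


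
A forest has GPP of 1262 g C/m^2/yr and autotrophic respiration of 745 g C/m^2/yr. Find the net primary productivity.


NPP = GPP - Ra = 1262 - 745 = 517 g C/m^2/yr

517 g C/m^2/yr


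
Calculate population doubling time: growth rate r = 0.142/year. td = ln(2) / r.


td = ln(2) / 0.142 = 0.693147 / 0.142 = 4.88132 ≈ 4.9 years

4.9 years


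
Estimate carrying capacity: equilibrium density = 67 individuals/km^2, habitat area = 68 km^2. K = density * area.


K = 67 * 68 = 4556 individuals

4556 individuals


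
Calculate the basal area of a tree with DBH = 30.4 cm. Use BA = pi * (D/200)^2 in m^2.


D/200 = 30.4/200 = 0.152 m
(D/200)^2 = 0.152^2 = 0.023104
BA = 3.141593 * 0.023104 = 0.0725834 ≈ 0.0726 m^2

0.0726 m^2


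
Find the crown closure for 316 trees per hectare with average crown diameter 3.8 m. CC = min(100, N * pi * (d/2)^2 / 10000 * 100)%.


(d/2)^2 = (3.8/2)^2 = 1.9^2 = 3.61
Crown area = 3.141593 * 3.61 = 11.3412 m^2
N * area / 10000 * 100 = 316 * 11.3412 / 10000 * 100 = 35.8382
CC = min(100, 35.8382) = 35.8382 ≈ 35.8%

35.8%


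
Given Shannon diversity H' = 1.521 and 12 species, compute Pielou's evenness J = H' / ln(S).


ln(12) = 2.48491
J = H' / ln(S) = 1.521 / 2.48491 = 0.612095 ≈ 0.6121

0.6121


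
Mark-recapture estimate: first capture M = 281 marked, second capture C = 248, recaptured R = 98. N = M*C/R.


N = M * C / R = 281 * 248 / 98 = 69688 / 98 = 711.10 ≈ 711

711 individuals


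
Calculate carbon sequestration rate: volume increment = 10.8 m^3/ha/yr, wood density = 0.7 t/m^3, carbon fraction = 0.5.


C = 10.8 * 0.7 * 0.5 = 3.78 t C/ha/yr

3.78 t C/ha/yr


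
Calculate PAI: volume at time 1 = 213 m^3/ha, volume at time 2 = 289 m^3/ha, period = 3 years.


PAI = (V2 - V1) / period = (289 - 213) / 3 = 76 / 3 = 25.3333 ≈ 25.33 m^3/ha/yr

25.33 m^3/ha/yr


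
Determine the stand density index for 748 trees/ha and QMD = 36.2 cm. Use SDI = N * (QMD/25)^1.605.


QMD/25 = 36.2/25 = 1.448
(1.448)^1.605 = exp(1.605 * ln(1.448)) = exp(1.605 * 0.370183) = exp(0.594144) = 1.81148
SDI = 748 * 1.81148 = 1354.99 ≈ 1355

1355


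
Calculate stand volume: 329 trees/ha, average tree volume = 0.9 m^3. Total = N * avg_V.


V_stand = 329 * 0.9 = 296.1 m^3/ha

296.1 m^3/ha


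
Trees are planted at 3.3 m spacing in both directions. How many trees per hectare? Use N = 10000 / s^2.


N = 10000 / 3.3^2 = 10000 / 10.89 = 918.274 ≈ 918 trees/ha

918 trees/ha


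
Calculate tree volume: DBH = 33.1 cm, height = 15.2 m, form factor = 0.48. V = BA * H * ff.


(D/200)^2 = (33.1/200)^2 = 0.1655^2 = 0.02739025
BA = 3.141593 * 0.02739025 = 0.0860490 m^2
V = 0.0860490 * 15.2 * 0.48 = 0.627814 ≈ 0.628 m^3

0.628 m^3


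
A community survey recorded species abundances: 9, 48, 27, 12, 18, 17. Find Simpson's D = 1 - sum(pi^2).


Total N = 9 + 48 + 27 + 12 + 18 + 17 = 131
Per-species terms:
  p = 9/131 = 0.068702; p^2 = 0.068702^2 = 0.004720
  p = 48/131 = 0.366412; p^2 = 0.366412^2 = 0.134258
  p = 27/131 = 0.206107; p^2 = 0.206107^2 = 0.042480
  p = 12/131 = 0.091603; p^2 = 0.091603^2 = 0.008391
  p = 18/131 = 0.137405; p^2 = 0.137405^2 = 0.018880
  p = 17/131 = 0.129771; p^2 = 0.129771^2 = 0.016841
sum(p^2) = 0.004720 + 0.134258 + 0.042480 + 0.008391 + 0.018880 + 0.016841 = 0.225570
D = 1 - 0.225570 = 0.774430 ≈ 0.7744

0.7744


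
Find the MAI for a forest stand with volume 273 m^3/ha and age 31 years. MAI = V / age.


MAI = 273 / 31 = 8.8065 ≈ 8.81 m^3/ha/yr

8.81 m^3/ha/yr


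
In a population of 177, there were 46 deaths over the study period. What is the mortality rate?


Mortality rate = 46 / 177 = 0.259887 ≈ 0.2599

0.2599


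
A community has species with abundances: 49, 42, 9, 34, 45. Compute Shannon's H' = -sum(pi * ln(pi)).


Total N = 49 + 42 + 9 + 34 + 45 = 179
Per-species terms:
  p = 49/179 = 0.273743; ln(p) = -1.295566; p*ln(p) = 0.273743 * (-1.295566) = -0.354652
  p = 42/179 = 0.234637; ln(p) = -1.449716; p*ln(p) = 0.234637 * (-1.449716) = -0.340157
  p = 9/179 = 0.050279; ln(p) = -2.990168; p*ln(p) = 0.050279 * (-2.990168) = -0.150343
  p = 34/179 = 0.189944; ln(p) = -1.661026; p*ln(p) = 0.189944 * (-1.661026) = -0.315502
  p = 45/179 = 0.251397; ln(p) = -1.380722; p*ln(p) = 0.251397 * (-1.380722) = -0.347109
sum(p*ln(p)) = (-0.354652) + (-0.340157) + (-0.150343) + (-0.315502) + (-0.347109) = -1.507763
H' = -(-1.507763) = 1.507763 ≈ 1.5078

1.5078


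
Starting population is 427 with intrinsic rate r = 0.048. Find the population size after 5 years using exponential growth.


r*t = 0.048 * 5 = 0.24
exp(0.24) = 1.27125
N = 427 * 1.27125 = 542.824 ≈ 543

543


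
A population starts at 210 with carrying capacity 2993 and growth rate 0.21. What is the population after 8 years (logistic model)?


(K - N0)/N0 = (2993 - 210)/210 = 2783/210 = 13.2524
r*t = 0.21 * 8 = 1.68; exp(-1.68) = 0.186374
13.2524 * 0.186374 = 2.46990
1 + 2.46990 = 3.46990
N = 2993 / 3.46990 = 862.561 ≈ 863

863


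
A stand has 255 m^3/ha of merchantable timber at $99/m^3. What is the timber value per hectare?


Value = 255 * 99 = $25245/ha

$25245/ha


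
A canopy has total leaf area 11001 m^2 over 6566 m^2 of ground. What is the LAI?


LAI = 11001 / 6566 = 1.6754 ≈ 1.68

1.68


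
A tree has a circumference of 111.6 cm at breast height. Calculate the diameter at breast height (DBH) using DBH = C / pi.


DBH = C / pi = 111.6 / 3.141593 = 35.5234 ≈ 35.52 cm

35.52 cm


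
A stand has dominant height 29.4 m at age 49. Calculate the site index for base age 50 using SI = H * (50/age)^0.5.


50/49 = 1.02041
(1.02041)^0.5 = 1.01015
SI = 29.4 * 1.01015 = 29.6984 ≈ 29.7 m

29.7 m


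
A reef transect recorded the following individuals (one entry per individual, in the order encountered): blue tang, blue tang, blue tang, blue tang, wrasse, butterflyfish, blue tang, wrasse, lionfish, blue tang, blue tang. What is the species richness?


Total individuals logged = 11
Distinct species (count of individuals): blue tang (7), wrasse (2), butterflyfish (1), lionfish (1)
Species richness = number of distinct species = 4

4


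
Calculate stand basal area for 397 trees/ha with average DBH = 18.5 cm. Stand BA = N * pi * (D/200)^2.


(D/200)^2 = (18.5/200)^2 = 0.0925^2 = 0.00855625
Individual BA = 3.141593 * 0.00855625 = 0.0268803 m^2
Stand BA = 397 * 0.0268803 = 10.6715 ≈ 10.67 m^2/ha

10.67 m^2/ha


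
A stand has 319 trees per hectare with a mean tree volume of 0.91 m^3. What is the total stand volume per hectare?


V_stand = 319 * 0.91 = 290.29 ≈ 290.3 m^3/ha

290.3 m^3/ha


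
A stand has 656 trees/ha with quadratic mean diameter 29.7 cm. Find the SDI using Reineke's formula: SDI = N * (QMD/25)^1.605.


QMD/25 = 29.7/25 = 1.188
(1.188)^1.605 = exp(1.605 * ln(1.188)) = exp(1.605 * 0.172271) = exp(0.276495) = 1.31850
SDI = 656 * 1.31850 = 864.936 ≈ 865

865


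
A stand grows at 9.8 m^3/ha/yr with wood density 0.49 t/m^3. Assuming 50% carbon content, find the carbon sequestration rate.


C = 9.8 * 0.49 * 0.5 = 2.401 ≈ 2.40 t C/ha/yr

2.40 t C/ha/yr


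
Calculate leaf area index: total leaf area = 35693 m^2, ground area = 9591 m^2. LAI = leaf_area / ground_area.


LAI = 35693 / 9591 = 3.7215 ≈ 3.72

3.72


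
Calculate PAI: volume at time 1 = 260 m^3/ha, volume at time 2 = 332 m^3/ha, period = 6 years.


PAI = (V2 - V1) / period = (332 - 260) / 6 = 72 / 6 = 12.00 m^3/ha/yr

12.00 m^3/ha/yr


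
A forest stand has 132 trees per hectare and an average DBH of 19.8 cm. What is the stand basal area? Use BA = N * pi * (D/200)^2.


(D/200)^2 = (19.8/200)^2 = 0.099^2 = 0.009801
Individual BA = 3.141593 * 0.009801 = 0.0307908 m^2
Stand BA = 132 * 0.0307908 = 4.06439 ≈ 4.06 m^2/ha

4.06 m^2/ha


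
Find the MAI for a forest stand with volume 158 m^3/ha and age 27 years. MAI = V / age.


MAI = 158 / 27 = 5.8519 ≈ 5.85 m^3/ha/yr

5.85 m^3/ha/yr


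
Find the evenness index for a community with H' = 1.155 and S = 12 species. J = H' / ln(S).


ln(12) = 2.48491
J = H' / ln(S) = 1.155 / 2.48491 = 0.464806 ≈ 0.4648

0.4648


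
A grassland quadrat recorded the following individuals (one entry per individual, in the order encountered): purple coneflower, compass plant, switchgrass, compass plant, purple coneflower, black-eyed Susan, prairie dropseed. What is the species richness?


Total individuals logged = 7
Distinct species (count of individuals): purple coneflower (2), compass plant (2), switchgrass (1), black-eyed Susan (1), prairie dropseed (1)
Species richness = number of distinct species = 5

5


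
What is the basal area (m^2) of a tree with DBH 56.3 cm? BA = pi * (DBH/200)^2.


D/200 = 56.3/200 = 0.2815 m
(D/200)^2 = 0.2815^2 = 0.07924225
BA = 3.141593 * 0.07924225 = 0.248947 ≈ 0.2489 m^2

0.2489 m^2


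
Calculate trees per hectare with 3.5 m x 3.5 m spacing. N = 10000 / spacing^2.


N = 10000 / 3.5^2 = 10000 / 12.25 = 816.327 ≈ 816 trees/ha

816 trees/ha


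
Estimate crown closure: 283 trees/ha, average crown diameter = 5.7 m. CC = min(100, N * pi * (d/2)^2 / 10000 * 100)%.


(d/2)^2 = (5.7/2)^2 = 2.85^2 = 8.1225
Crown area = 3.141593 * 8.1225 = 25.5176 m^2
N * area / 10000 * 100 = 283 * 25.5176 / 10000 * 100 = 72.2148
CC = min(100, 72.2148) = 72.2148 ≈ 72.2%

72.2%


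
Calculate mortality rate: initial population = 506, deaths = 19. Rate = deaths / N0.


Mortality rate = 19 / 506 = 0.037549 ≈ 0.0375

0.0375


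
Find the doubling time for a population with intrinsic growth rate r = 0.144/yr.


td = ln(2) / 0.144 = 0.693147 / 0.144 = 4.81352 ≈ 4.8 years

4.8 years


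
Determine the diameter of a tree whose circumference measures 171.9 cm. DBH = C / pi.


DBH = C / pi = 171.9 / 3.141593 = 54.7175 ≈ 54.72 cm

54.72 cm


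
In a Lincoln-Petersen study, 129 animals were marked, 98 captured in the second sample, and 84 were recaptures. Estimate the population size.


N = M * C / R = 129 * 98 / 84 = 12642 / 84 = 150.50 ≈ 151

151 individuals


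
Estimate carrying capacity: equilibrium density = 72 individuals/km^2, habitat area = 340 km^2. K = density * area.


K = 72 * 340 = 24480 individuals

24480 individuals


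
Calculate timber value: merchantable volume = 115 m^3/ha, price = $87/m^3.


Value = 115 * 87 = $10005/ha

$10005/ha


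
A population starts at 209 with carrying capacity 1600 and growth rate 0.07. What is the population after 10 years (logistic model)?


(K - N0)/N0 = (1600 - 209)/209 = 1391/209 = 6.65550
r*t = 0.07 * 10 = 0.7; exp(-0.7) = 0.496585
6.65550 * 0.496585 = 3.30502
1 + 3.30502 = 4.30502
N = 1600 / 4.30502 = 371.659 ≈ 372

372


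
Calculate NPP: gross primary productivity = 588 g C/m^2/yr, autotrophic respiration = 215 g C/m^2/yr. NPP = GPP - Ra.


NPP = GPP - Ra = 588 - 215 = 373 g C/m^2/yr

373 g C/m^2/yr


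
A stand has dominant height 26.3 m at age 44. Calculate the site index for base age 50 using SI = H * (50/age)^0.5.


50/44 = 1.13636
(1.13636)^0.5 = 1.06600
SI = 26.3 * 1.06600 = 28.0358 ≈ 28.0 m

28.0 m


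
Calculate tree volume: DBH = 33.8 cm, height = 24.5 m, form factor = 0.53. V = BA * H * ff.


(D/200)^2 = (33.8/200)^2 = 0.169^2 = 0.028561
BA = 3.141593 * 0.028561 = 0.0897270 m^2
V = 0.0897270 * 24.5 * 0.53 = 1.16511 ≈ 1.165 m^3

1.165 m^3


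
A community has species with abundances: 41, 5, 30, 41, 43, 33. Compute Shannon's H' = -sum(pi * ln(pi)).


Total N = 41 + 5 + 30 + 41 + 43 + 33 = 193
Per-species terms:
  p = 41/193 = 0.212435; ln(p) = -1.549119; p*ln(p) = 0.212435 * (-1.549119) = -0.329087
  p = 5/193 = 0.025907; ln(p) = -3.653242; p*ln(p) = 0.025907 * (-3.653242) = -0.094645
  p = 30/193 = 0.155440; ln(p) = -1.861495; p*ln(p) = 0.155440 * (-1.861495) = -0.289351
  p = 41/193 = 0.212435; ln(p) = -1.549119; p*ln(p) = 0.212435 * (-1.549119) = -0.329087
  p = 43/193 = 0.222798; ln(p) = -1.501490; p*ln(p) = 0.222798 * (-1.501490) = -0.334529
  p = 33/193 = 0.170984; ln(p) = -1.766185; p*ln(p) = 0.170984 * (-1.766185) = -0.301989
sum(p*ln(p)) = (-0.329087) + (-0.094645) + (-0.289351) + (-0.329087) + (-0.334529) + (-0.301989) = -1.678688
H' = -(-1.678688) = 1.678688 ≈ 1.6787

1.6787


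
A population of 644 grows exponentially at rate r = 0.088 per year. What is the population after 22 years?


r*t = 0.088 * 22 = 1.936
exp(1.936) = 6.93097
N = 644 * 6.93097 = 4463.54 ≈ 4464

4464


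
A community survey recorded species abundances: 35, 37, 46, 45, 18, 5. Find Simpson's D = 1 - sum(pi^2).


Total N = 35 + 37 + 46 + 45 + 18 + 5 = 186
Per-species terms:
  p = 35/186 = 0.188172; p^2 = 0.188172^2 = 0.035409
  p = 37/186 = 0.198925; p^2 = 0.198925^2 = 0.039571
  p = 46/186 = 0.247312; p^2 = 0.247312^2 = 0.061163
  p = 45/186 = 0.241935; p^2 = 0.241935^2 = 0.058533
  p = 18/186 = 0.096774; p^2 = 0.096774^2 = 0.009365
  p = 5/186 = 0.026882; p^2 = 0.026882^2 = 0.000723
sum(p^2) = 0.035409 + 0.039571 + 0.061163 + 0.058533 + 0.009365 + 0.000723 = 0.204764
D = 1 - 0.204764 = 0.795236 ≈ 0.7952

0.7952


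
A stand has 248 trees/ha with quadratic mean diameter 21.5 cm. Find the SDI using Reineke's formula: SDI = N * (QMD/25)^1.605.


QMD/25 = 21.5/25 = 0.86
(0.86)^1.605 = exp(1.605 * ln(0.86)) = exp(1.605 * (-0.150823)) = exp(-0.242071) = 0.785000
SDI = 248 * 0.785000 = 194.680 ≈ 195

195


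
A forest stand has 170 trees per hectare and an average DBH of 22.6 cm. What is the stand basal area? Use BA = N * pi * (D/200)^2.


(D/200)^2 = (22.6/200)^2 = 0.113^2 = 0.012769
Individual BA = 3.141593 * 0.012769 = 0.0401150 m^2
Stand BA = 170 * 0.0401150 = 6.81955 ≈ 6.82 m^2/ha

6.82 m^2/ha


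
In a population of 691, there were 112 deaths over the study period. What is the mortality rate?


Mortality rate = 112 / 691 = 0.162084 ≈ 0.1621

0.1621


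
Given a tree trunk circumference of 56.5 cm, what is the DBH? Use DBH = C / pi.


DBH = C / pi = 56.5 / 3.141593 = 17.9845 ≈ 17.98 cm

17.98 cm


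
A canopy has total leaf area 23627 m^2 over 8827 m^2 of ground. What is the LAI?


LAI = 23627 / 8827 = 2.6767 ≈ 2.68

2.68


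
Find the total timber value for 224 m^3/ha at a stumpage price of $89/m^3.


Value = 224 * 89 = $19936/ha

$19936/ha


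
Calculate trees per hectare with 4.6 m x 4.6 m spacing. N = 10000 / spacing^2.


N = 10000 / 4.6^2 = 10000 / 21.16 = 472.590 ≈ 473 trees/ha

473 trees/ha


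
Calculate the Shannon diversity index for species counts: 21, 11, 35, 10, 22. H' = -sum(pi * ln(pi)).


Total N = 21 + 11 + 35 + 10 + 22 = 99
Per-species terms:
  p = 21/99 = 0.212121; ln(p) = -1.550598; p*ln(p) = 0.212121 * (-1.550598) = -0.328914
  p = 11/99 = 0.111111; ln(p) = -2.197226; p*ln(p) = 0.111111 * (-2.197226) = -0.244136
  p = 35/99 = 0.353535; ln(p) = -1.039773; p*ln(p) = 0.353535 * (-1.039773) = -0.367596
  p = 10/99 = 0.101010; ln(p) = -2.292536; p*ln(p) = 0.101010 * (-2.292536) = -0.231569
  p = 22/99 = 0.222222; ln(p) = -1.504078; p*ln(p) = 0.222222 * (-1.504078) = -0.334239
sum(p*ln(p)) = (-0.328914) + (-0.244136) + (-0.367596) + (-0.231569) + (-0.334239) = -1.506454
H' = -(-1.506454) = 1.506454 ≈ 1.5065

1.5065
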